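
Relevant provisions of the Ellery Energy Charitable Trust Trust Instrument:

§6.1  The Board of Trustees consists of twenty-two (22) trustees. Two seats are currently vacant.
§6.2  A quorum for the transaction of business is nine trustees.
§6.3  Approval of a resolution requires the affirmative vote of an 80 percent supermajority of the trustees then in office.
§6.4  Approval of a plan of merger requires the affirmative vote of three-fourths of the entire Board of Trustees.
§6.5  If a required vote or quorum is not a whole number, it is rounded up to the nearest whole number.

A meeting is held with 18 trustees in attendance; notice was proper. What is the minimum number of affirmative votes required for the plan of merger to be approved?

17

The plan of merger requires three-fourths of the entire Board of Trustees (22).
3/4 of 22 = 16.50, rounded up to 17.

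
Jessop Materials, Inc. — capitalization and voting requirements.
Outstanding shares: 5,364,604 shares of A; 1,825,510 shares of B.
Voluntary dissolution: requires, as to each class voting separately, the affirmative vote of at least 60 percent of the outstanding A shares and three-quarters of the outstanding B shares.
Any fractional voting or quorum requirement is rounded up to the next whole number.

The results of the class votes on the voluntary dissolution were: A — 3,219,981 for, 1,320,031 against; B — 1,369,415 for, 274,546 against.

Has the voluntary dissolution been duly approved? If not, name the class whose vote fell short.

Approved — every class gave the required vote.

A: 3/5 of 5364604 = 3218762.40, rounded up to 3218763; 3,218,763 required, 3,219,981 in favor — approved.
B: 3/4 of 1825510 = 1369132.50, rounded up to 1369133; 1,369,133 required, 1,369,415 in favor — approved.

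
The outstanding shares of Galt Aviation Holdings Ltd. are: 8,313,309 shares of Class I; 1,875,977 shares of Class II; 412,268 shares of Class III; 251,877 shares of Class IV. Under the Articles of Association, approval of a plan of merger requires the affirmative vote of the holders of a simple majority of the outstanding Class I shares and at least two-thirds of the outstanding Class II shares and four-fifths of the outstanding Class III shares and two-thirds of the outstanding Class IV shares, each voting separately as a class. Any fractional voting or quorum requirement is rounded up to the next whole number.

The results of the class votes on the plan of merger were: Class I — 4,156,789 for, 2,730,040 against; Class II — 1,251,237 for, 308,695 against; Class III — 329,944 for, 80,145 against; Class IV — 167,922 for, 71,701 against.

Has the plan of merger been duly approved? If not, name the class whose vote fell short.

Approved — every class gave the required vote.

Class I: a majority of 8313309 is 4156655; 4,156,655 required, 4,156,789 in favor — approved.
Class II: 2/3 of 1875977 = 1250651.33, rounded up to 1250652; 1,250,652 required, 1,251,237 in favor — approved.
Class III: 4/5 of 412268 = 329814.40, rounded up to 329815; 329,815 required, 329,944 in favor — approved.
Class IV: 2/3 of 251877 = 167918; 167,918 required, 167,922 in favor — approved.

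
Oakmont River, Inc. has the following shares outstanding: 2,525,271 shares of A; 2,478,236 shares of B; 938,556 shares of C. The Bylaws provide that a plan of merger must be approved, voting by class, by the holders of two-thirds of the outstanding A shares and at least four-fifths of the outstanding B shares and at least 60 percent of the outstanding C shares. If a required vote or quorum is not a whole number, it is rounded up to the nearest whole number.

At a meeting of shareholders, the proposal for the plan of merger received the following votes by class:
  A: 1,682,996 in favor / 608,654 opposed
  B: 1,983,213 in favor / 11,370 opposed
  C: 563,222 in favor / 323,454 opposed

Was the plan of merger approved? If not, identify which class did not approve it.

Not approved — the A shares did not give the required vote.

A: 2/3 of 2525271 = 1683514; 1,683,514 required, 1,682,996 in favor — not approved.
B: 4/5 of 2478236 = 1982588.80, rounded up to 1982589; 1,982,589 required, 1,983,213 in favor — approved.
C: 3/5 of 938556 = 563133.60, rounded up to 563134; 563,134 required, 563,222 in favor — approved.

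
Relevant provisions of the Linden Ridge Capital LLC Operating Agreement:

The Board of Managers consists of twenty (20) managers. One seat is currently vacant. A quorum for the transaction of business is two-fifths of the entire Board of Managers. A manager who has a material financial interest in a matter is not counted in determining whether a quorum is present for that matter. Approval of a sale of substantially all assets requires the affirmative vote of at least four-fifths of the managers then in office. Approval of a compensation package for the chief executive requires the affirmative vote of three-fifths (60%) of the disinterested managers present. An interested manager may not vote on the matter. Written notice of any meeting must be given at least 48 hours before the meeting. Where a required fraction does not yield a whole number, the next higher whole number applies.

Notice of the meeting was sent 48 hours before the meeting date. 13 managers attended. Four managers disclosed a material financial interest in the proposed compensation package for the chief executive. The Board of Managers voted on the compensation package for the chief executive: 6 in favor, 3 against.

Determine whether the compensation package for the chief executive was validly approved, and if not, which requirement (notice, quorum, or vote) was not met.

Notice: 48 hours given; 48 required (48 ≥ 48). Satisfied.
Quorum: 13 present, but the 4 interested managers do not count, leaving 9. Quorum is 8. Satisfied.
Vote: the compensation package for the chief executive requires three-fifths of the disinterested managers present (13 − 4 = 9). 3/5 of 9 = 5.40, rounded up to 6, so 6 affirmative votes are needed; 6 voted in favor. Satisfied.

Valid — all requirements satisfied.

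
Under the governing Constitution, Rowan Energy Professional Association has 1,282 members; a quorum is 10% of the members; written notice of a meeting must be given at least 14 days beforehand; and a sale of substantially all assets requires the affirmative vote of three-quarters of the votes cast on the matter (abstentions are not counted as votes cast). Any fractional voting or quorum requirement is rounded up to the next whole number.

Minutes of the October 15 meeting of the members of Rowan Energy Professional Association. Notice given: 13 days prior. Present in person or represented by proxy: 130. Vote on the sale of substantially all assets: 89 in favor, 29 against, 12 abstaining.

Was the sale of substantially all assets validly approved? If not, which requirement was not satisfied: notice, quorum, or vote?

Invalid — notice requirement not satisfied.

Notice: 13 days given; 14 required. Not satisfied.
Quorum: 10% of 1,282 = 128.20, rounded up to 129; 130 present. Satisfied.
Vote: requires three-fourths of the votes cast (130 − 12 abstaining = 118); 3/4 of 118 = 88.50, rounded up to 89, so 89 needed; 89 in favor. Satisfied.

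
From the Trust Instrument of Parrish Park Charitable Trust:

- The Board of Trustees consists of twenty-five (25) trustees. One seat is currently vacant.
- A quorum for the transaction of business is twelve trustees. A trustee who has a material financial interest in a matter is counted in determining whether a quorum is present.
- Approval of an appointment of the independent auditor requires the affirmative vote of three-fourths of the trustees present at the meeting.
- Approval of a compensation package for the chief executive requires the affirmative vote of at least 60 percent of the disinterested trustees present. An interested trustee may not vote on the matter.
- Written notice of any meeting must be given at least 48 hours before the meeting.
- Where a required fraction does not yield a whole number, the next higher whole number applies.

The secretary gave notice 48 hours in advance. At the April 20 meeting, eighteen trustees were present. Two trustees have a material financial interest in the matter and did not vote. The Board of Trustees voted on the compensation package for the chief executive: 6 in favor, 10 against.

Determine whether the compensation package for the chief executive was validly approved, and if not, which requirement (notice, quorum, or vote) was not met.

Invalid — vote requirement not satisfied.

Notice: 48 hours given; 48 required (48 ≥ 48). Satisfied.
Quorum: 18 present (interested trustees count toward quorum); quorum is 12. Satisfied.
Vote: the compensation package for the chief executive requires three-fifths of the disinterested trustees present (18 − 2 = 16). 3/5 of 16 = 9.60, rounded up to 10, so 10 affirmative votes are needed; 6 voted in favor. Not satisfied.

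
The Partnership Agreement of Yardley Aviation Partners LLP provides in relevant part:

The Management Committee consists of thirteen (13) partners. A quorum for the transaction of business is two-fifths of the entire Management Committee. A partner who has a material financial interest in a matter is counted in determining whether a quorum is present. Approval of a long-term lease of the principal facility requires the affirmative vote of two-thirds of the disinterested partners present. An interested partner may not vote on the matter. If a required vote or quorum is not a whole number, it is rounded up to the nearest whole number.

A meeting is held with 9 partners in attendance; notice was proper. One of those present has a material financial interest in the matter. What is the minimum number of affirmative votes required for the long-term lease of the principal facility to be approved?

The long-term lease of the principal facility requires two-thirds of the disinterested partners present (9 − 1 = 8).
2/3 of 8 = 5.33, rounded up to 6.

6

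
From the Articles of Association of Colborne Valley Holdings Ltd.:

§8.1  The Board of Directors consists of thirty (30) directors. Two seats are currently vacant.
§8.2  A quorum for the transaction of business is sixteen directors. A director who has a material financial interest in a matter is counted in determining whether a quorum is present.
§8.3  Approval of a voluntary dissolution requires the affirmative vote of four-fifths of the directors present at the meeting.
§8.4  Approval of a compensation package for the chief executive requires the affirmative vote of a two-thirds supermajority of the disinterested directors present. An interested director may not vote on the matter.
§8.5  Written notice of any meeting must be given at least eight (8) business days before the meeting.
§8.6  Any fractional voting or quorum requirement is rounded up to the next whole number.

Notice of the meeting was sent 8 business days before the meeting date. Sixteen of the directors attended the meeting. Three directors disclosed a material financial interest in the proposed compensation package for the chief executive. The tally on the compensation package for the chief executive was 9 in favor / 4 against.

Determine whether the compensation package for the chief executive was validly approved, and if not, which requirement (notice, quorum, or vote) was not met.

Valid — all requirements satisfied.

Notice: 8 business days given; 8 required (8 ≥ 8). Satisfied.
Quorum: 16 present (interested directors count toward quorum); quorum is 16. Satisfied.
Vote: the compensation package for the chief executive requires two-thirds of the disinterested directors present (16 − 3 = 13). 2/3 of 13 = 8.67, rounded up to 9, so 9 affirmative votes are needed; 9 voted in favor. Satisfied.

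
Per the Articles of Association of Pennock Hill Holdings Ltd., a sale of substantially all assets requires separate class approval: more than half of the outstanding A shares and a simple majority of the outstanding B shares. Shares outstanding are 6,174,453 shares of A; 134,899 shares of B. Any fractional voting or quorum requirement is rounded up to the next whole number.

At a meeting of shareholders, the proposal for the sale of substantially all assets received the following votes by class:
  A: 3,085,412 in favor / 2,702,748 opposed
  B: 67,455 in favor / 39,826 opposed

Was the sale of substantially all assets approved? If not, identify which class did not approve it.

A: a majority of 6174453 is 3087227; 3,087,227 required, 3,085,412 in favor — not approved.
B: a majority of 134899 is 67450; 67,450 required, 67,455 in favor — approved.

Not approved — the A shares did not give the required vote.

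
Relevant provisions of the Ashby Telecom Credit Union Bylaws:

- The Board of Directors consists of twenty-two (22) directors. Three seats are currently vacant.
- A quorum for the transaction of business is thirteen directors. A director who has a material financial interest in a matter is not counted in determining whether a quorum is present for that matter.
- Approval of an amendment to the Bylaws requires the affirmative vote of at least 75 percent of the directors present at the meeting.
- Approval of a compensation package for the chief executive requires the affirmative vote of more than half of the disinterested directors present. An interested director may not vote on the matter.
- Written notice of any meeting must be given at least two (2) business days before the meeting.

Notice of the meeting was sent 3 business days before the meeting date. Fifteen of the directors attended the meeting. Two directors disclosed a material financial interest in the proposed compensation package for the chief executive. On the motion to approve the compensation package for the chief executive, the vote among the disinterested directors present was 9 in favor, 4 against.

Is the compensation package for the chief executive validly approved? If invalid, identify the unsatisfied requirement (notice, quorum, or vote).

Valid — all requirements satisfied.

Notice: 3 business days given; 2 required (3 ≥ 2). Satisfied.
Quorum: 15 present, but the 2 interested directors do not count, leaving 13. Quorum is 13. Satisfied.
Vote: the compensation package for the chief executive requires a majority of the disinterested directors present (15 − 2 = 13). A majority of 13 is 7, so 7 affirmative votes are needed; 9 voted in favor. Satisfied.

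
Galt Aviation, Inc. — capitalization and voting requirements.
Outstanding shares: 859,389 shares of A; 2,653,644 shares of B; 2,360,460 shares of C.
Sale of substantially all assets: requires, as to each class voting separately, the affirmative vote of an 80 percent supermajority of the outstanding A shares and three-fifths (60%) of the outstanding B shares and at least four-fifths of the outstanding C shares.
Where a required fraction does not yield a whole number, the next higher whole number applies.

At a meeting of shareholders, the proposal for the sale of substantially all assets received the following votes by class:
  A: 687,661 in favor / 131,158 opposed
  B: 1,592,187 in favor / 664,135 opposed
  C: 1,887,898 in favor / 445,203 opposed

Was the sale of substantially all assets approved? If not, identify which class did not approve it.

Not approved — the C shares did not give the required vote.

A: 4/5 of 859389 = 687511.20, rounded up to 687512; 687,512 required, 687,661 in favor — approved.
B: 3/5 of 2653644 = 1592186.40, rounded up to 1592187; 1,592,187 required, 1,592,187 in favor — approved.
C: 4/5 of 2360460 = 1888368; 1,888,368 required, 1,887,898 in favor — not approved.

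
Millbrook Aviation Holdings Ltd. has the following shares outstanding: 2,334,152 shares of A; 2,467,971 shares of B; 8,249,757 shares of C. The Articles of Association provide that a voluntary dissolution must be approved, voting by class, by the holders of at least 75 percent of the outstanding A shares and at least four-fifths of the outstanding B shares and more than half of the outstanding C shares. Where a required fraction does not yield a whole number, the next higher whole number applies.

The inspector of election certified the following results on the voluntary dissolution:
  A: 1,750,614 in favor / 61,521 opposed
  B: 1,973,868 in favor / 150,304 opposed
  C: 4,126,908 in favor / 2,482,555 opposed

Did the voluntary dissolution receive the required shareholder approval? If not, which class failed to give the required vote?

A: 3/4 of 2334152 = 1750614; 1,750,614 required, 1,750,614 in favor — approved.
B: 4/5 of 2467971 = 1974376.80, rounded up to 1974377; 1,974,377 required, 1,973,868 in favor — not approved.
C: a majority of 8249757 is 4124879; 4,124,879 required, 4,126,908 in favor — approved.

Not approved — the B shares did not give the required vote.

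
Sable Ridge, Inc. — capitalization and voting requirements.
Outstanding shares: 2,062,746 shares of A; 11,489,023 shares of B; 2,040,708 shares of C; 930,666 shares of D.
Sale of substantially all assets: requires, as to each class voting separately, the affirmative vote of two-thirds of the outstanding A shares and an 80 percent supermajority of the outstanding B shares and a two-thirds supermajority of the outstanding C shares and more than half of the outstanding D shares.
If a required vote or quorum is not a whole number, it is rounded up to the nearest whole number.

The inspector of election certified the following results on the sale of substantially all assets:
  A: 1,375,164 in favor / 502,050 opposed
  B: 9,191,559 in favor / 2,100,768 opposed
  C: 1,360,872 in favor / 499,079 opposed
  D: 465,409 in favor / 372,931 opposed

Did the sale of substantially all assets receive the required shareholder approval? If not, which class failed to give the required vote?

Approved — every class gave the required vote.

A: 2/3 of 2062746 = 1375164; 1,375,164 required, 1,375,164 in favor — approved.
B: 4/5 of 11489023 = 9191218.40, rounded up to 9191219; 9,191,219 required, 9,191,559 in favor — approved.
C: 2/3 of 2040708 = 1360472; 1,360,472 required, 1,360,872 in favor — approved.
D: a majority of 930666 is 465334; 465,334 required, 465,409 in favor — approved.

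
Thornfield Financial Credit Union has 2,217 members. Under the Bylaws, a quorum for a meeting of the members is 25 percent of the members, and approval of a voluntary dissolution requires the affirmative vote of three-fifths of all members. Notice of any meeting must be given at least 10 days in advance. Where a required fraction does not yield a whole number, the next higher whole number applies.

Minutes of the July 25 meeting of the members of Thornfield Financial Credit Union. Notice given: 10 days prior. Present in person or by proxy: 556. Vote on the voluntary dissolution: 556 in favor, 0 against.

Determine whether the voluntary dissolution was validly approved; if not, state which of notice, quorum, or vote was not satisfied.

Notice: 10 days given; 10 required. Satisfied.
Quorum: 25% of 2,217 = 554.25, rounded up to 555; 556 present. Satisfied.
Vote: requires three-fifths of all members (2,217); 3/5 of 2217 = 1330.20, rounded up to 1331, so 1,331 needed; 556 in favor. Not satisfied.

Invalid — vote requirement not satisfied.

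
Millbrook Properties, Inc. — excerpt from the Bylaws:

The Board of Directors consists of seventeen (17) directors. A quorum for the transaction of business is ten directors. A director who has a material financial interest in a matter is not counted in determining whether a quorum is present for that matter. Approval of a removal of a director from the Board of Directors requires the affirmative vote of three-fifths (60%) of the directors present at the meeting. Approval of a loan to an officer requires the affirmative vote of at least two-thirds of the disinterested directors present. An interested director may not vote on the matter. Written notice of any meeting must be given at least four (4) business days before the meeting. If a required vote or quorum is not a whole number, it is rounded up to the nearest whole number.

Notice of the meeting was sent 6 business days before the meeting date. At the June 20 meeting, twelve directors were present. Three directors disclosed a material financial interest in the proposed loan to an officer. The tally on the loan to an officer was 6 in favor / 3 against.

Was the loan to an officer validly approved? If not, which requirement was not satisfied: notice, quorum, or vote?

Invalid — quorum requirement not satisfied.

Notice: 6 business days given; 4 required (6 ≥ 4). Satisfied.
Quorum: 12 present, but the 3 interested directors do not count, leaving 9. Quorum is 10. Not satisfied.
Vote: the loan to an officer requires two-thirds of the disinterested directors present (12 − 3 = 9). 2/3 of 9 = 6, so 6 affirmative votes are needed; 6 voted in favor. Satisfied. (Moot — without a quorum no business can be validly transacted.)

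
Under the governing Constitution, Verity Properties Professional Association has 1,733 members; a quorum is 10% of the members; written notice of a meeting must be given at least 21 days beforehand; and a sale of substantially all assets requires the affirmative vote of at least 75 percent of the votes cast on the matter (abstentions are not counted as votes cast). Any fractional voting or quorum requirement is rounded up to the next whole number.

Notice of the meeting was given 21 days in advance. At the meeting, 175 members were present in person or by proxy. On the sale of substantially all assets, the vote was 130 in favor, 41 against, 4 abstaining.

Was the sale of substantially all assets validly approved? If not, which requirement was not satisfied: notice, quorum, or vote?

Valid — all requirements satisfied.

Notice: 21 days given; 21 required. Satisfied.
Quorum: 10% of 1,733 = 173.30, rounded up to 174; 175 present. Satisfied.
Vote: requires three-fourths of the votes cast (175 − 4 abstaining = 171); 3/4 of 171 = 128.25, rounded up to 129, so 129 needed; 130 in favor. Satisfied.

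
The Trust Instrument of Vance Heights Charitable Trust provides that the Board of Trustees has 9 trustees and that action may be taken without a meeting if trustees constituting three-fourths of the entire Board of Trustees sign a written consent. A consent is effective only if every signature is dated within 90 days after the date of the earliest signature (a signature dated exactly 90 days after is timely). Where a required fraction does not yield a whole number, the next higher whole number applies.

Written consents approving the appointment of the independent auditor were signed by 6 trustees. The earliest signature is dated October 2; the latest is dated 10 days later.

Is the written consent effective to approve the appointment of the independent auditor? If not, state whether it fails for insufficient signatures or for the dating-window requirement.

Not effective — insufficient signatures.

Signatures required: three-fourths of 9 — 3/4 of 9 = 6.75, rounded up to 7, so 7 needed; 6 signed. Insufficient.
Dating window: the latest signature is 10 days after the earliest; the limit is 90 days. Within the window.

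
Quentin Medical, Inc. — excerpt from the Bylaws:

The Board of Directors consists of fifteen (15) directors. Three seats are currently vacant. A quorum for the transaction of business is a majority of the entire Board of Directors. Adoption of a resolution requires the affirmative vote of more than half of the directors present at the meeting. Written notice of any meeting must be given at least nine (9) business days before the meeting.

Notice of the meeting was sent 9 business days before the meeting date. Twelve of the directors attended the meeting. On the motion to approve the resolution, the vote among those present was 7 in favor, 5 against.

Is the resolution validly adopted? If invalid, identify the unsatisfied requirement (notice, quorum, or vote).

Notice: 9 business days given; 9 required (9 ≥ 9). Satisfied.
Quorum: 12 present; quorum is 8. Satisfied.
Vote: the resolution requires a majority of the directors present (12). A majority of 12 is 7, so 7 affirmative votes are needed; 7 voted in favor. Satisfied.

Valid — all requirements satisfied.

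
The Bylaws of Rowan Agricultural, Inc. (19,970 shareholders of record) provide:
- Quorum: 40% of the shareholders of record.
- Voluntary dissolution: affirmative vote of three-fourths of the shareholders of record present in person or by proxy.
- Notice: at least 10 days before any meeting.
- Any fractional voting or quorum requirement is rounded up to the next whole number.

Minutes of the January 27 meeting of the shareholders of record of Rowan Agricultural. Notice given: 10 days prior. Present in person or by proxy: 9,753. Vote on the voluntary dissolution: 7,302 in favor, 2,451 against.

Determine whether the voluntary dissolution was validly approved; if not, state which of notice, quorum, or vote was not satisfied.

Notice: 10 days given; 10 required. Satisfied.
Quorum: 40% of 19,970 = 7,988; 9,753 present. Satisfied.
Vote: requires three-fourths of those present (9,753); 3/4 of 9753 = 7314.75, rounded up to 7315, so 7,315 needed; 7,302 in favor. Not satisfied.

Invalid — vote requirement not satisfied.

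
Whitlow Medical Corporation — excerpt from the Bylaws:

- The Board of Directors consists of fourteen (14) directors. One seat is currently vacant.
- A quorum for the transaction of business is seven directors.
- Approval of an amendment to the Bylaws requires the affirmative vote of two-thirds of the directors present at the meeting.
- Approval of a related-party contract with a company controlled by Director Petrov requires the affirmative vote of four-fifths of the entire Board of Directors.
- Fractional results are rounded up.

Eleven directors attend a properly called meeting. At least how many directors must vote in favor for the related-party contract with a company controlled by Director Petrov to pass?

12

The related-party contract with a company controlled by Director Petrov requires four-fifths of the entire Board of Directors (14).
4/5 of 14 = 11.20, rounded up to 12.
(Only 11 can vote, so the related-party contract with a company controlled by Director Petrov cannot pass at this meeting, but the required vote is still 12.)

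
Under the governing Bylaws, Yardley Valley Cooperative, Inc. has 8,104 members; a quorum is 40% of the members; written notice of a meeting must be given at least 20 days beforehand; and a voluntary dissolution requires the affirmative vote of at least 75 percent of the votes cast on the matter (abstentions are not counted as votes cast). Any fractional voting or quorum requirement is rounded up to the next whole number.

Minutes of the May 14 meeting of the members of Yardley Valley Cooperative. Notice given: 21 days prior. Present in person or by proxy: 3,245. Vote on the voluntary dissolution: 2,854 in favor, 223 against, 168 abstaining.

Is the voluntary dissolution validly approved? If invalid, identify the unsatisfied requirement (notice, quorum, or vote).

Notice: 21 days given; 20 required. Satisfied.
Quorum: 40% of 8,104 = 3,241.60, rounded up to 3,242; 3,245 present. Satisfied.
Vote: requires three-fourths of the votes cast (3,245 − 168 abstaining = 3,077); 3/4 of 3077 = 2307.75, rounded up to 2308, so 2,308 needed; 2,854 in favor. Satisfied.

Valid — all requirements satisfied.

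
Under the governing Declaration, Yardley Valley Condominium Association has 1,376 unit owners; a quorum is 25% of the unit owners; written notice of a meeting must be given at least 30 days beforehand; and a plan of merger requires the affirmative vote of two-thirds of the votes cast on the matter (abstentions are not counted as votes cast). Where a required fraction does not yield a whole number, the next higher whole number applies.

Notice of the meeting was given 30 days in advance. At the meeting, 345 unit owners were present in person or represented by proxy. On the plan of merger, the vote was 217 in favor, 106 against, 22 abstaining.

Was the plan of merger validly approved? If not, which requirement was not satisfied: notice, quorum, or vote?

Notice: 30 days given; 30 required. Satisfied.
Quorum: 25% of 1,376 = 344; 345 present. Satisfied.
Vote: requires two-thirds of the votes cast (345 − 22 abstaining = 323); 2/3 of 323 = 215.33, rounded up to 216, so 216 needed; 217 in favor. Satisfied.

Valid — all requirements satisfied.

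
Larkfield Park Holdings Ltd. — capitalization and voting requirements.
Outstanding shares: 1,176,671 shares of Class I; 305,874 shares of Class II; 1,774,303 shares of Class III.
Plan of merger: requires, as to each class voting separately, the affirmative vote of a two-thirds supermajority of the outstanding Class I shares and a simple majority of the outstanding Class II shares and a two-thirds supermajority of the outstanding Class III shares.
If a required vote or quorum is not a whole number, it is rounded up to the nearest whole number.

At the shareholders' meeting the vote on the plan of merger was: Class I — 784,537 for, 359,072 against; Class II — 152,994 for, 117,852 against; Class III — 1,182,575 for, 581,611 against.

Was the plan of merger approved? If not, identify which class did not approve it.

Class I: 2/3 of 1176671 = 784447.33, rounded up to 784448; 784,448 required, 784,537 in favor — approved.
Class II: a majority of 305874 is 152938; 152,938 required, 152,994 in favor — approved.
Class III: 2/3 of 1774303 = 1182868.67, rounded up to 1182869; 1,182,869 required, 1,182,575 in favor — not approved.

Not approved — the Class III shares did not give the required vote.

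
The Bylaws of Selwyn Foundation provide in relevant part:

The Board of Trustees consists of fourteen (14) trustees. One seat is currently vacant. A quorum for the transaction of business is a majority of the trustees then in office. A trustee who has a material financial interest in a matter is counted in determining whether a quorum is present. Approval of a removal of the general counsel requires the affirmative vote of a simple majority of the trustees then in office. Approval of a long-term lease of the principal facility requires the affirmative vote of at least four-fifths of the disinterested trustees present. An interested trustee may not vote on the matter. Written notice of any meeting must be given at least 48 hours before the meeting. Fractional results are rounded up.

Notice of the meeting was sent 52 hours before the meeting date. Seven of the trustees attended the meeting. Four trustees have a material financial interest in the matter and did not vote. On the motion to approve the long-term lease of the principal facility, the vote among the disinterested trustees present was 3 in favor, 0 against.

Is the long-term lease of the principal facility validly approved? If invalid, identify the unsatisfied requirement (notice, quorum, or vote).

Notice: 52 hours given; 48 required (52 ≥ 48). Satisfied.
Quorum: 7 present (interested trustees count toward quorum); quorum is 7. Satisfied.
Vote: the long-term lease of the principal facility requires four-fifths of the disinterested trustees present (7 − 4 = 3). 4/5 of 3 = 2.40, rounded up to 3, so 3 affirmative votes are needed; 3 voted in favor. Satisfied.

Valid — all requirements satisfied.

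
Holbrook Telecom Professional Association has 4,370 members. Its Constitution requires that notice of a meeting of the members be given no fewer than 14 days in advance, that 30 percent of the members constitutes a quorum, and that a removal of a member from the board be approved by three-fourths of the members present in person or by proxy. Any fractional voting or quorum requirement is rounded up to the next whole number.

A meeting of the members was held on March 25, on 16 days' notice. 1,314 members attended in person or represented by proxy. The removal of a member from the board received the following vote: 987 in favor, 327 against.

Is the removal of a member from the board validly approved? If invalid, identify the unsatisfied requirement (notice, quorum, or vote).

Valid — all requirements satisfied.

Notice: 16 days given; 14 required. Satisfied.
Quorum: 30% of 4,370 = 1,311; 1,314 present. Satisfied.
Vote: requires three-fourths of those present (1,314); 3/4 of 1314 = 985.50, rounded up to 986, so 986 needed; 987 in favor. Satisfied.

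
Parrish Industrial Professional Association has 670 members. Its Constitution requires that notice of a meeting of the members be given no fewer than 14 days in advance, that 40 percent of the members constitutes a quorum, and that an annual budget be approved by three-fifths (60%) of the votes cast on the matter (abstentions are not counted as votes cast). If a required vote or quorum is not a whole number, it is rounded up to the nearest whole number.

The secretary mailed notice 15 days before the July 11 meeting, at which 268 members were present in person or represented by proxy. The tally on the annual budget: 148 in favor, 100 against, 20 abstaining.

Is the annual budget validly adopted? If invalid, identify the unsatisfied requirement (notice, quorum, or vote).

Notice: 15 days given; 14 required. Satisfied.
Quorum: 40% of 670 = 268; 268 present. Satisfied.
Vote: requires three-fifths of the votes cast (268 − 20 abstaining = 248); 3/5 of 248 = 148.80, rounded up to 149, so 149 needed; 148 in favor. Not satisfied.

Invalid — vote requirement not satisfied.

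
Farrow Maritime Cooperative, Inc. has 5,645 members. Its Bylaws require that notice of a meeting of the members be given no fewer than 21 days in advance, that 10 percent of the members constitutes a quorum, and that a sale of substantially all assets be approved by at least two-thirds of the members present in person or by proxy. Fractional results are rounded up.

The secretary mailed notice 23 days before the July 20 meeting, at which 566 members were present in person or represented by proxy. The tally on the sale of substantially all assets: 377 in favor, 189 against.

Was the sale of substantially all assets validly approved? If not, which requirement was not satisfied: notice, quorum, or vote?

Notice: 23 days given; 21 required. Satisfied.
Quorum: 10% of 5,645 = 564.50, rounded up to 565; 566 present. Satisfied.
Vote: requires two-thirds of those present (566); 2/3 of 566 = 377.33, rounded up to 378, so 378 needed; 377 in favor. Not satisfied.

Invalid — vote requirement not satisfied.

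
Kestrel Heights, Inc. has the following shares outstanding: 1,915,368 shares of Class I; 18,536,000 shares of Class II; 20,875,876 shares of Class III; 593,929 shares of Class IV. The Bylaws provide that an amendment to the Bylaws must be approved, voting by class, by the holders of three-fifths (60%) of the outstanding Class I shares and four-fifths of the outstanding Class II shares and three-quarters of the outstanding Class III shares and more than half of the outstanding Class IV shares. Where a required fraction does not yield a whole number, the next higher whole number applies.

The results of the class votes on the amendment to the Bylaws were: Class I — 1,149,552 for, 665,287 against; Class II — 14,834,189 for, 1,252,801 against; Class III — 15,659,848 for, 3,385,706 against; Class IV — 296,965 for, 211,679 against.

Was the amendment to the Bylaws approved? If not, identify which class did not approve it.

Class I: 3/5 of 1915368 = 1149220.80, rounded up to 1149221; 1,149,221 required, 1,149,552 in favor — approved.
Class II: 4/5 of 18536000 = 14828800; 14,828,800 required, 14,834,189 in favor — approved.
Class III: 3/4 of 20875876 = 15656907; 15,656,907 required, 15,659,848 in favor — approved.
Class IV: a majority of 593929 is 296965; 296,965 required, 296,965 in favor — approved.

Approved — every class gave the required vote.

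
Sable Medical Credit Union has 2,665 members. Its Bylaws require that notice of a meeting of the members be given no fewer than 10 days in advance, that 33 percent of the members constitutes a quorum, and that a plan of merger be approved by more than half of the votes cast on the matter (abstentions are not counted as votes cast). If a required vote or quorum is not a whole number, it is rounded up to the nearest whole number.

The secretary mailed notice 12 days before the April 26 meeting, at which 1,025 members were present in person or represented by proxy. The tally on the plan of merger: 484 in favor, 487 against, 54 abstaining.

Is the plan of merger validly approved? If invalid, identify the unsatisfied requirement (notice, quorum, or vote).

Invalid — vote requirement not satisfied.

Notice: 12 days given; 10 required. Satisfied.
Quorum: 33% of 2,665 = 879.45, rounded up to 880; 1,025 present. Satisfied.
Vote: requires a majority of the votes cast (1,025 − 54 abstaining = 971); a majority of 971 is 486, so 486 needed; 484 in favor. Not satisfied.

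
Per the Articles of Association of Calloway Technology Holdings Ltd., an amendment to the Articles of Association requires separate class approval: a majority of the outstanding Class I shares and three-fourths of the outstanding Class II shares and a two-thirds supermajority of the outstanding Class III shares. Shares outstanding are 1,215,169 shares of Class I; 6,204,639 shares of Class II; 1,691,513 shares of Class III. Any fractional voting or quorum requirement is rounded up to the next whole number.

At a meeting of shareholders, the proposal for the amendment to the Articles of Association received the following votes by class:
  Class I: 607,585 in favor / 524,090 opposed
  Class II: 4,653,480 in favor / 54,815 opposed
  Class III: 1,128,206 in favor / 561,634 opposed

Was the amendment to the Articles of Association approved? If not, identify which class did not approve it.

Approved — every class gave the required vote.

Class I: a majority of 1215169 is 607585; 607,585 required, 607,585 in favor — approved.
Class II: 3/4 of 6204639 = 4653479.25, rounded up to 4653480; 4,653,480 required, 4,653,480 in favor — approved.
Class III: 2/3 of 1691513 = 1127675.33, rounded up to 1127676; 1,127,676 required, 1,128,206 in favor — approved.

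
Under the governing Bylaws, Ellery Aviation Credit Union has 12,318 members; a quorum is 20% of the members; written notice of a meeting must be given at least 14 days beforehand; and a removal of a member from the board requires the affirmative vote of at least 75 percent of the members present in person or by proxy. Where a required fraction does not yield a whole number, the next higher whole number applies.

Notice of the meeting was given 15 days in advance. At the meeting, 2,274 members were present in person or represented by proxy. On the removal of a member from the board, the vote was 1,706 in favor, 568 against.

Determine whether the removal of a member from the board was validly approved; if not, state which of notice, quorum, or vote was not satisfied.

Invalid — quorum requirement not satisfied.

Notice: 15 days given; 14 required. Satisfied.
Quorum: 20% of 12,318 = 2,463.60, rounded up to 2,464; 2,274 present. Not satisfied.
Vote: requires three-fourths of those present (2,274); 3/4 of 2274 = 1705.50, rounded up to 1706, so 1,706 needed; 1,706 in favor. Satisfied.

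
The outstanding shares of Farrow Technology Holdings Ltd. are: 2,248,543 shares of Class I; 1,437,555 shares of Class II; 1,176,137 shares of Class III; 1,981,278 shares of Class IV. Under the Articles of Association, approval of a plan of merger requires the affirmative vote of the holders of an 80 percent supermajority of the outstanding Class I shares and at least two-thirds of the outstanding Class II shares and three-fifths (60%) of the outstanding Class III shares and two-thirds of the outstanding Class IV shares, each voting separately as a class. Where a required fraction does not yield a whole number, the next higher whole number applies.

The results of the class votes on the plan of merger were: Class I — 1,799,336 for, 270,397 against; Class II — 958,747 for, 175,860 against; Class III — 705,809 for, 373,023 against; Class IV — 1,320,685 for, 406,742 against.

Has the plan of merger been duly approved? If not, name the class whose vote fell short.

Class I: 4/5 of 2248543 = 1798834.40, rounded up to 1798835; 1,798,835 required, 1,799,336 in favor — approved.
Class II: 2/3 of 1437555 = 958370; 958,370 required, 958,747 in favor — approved.
Class III: 3/5 of 1176137 = 705682.20, rounded up to 705683; 705,683 required, 705,809 in favor — approved.
Class IV: 2/3 of 1981278 = 1320852; 1,320,852 required, 1,320,685 in favor — not approved.

Not approved — the Class IV shares did not give the required vote.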